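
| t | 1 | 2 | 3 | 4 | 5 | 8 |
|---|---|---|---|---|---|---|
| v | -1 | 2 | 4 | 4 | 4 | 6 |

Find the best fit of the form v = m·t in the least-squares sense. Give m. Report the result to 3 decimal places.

m = 0.832

Normal-equation sums: Σt·t = 119.
Moment sums: Σt·v = 99.
Hence m = 99 / 119 ≈ 0.831933.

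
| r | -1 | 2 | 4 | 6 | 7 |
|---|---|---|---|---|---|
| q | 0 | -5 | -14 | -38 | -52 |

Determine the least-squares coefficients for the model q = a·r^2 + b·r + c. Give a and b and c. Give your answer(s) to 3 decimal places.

With design matrix X, XᵀX = [[3970, 630, 106]; [630, 106, 18]; [106, 18, 5]] and Xᵀq = [-4160, -658, -109]ᵀ.
Solving the 3×3 system (Gaussian elimination) gives a = -12765/11596, b = 2207/11596, c = 190/223.

a = -1.101, b = 0.190, c = 0.852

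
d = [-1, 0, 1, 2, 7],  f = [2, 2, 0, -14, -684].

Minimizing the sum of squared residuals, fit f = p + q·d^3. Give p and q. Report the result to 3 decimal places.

p = 1.493, q = -1.998

The normal system XᵀX·[p, q]ᵀ = Xᵀf is [[5, 351]; [351, 117715]]·[p, q]ᵀ = [-694, -234726]ᵀ.
Eliminating q: 117715·(row 1) − 351·(row 2) gives 465374·p = 117715·(-694) − 351·(-234726) = 694616, so p = 26716/17899.
Then q = ((-234726) − 351·(26716/17899))/117715 = -465018/232687.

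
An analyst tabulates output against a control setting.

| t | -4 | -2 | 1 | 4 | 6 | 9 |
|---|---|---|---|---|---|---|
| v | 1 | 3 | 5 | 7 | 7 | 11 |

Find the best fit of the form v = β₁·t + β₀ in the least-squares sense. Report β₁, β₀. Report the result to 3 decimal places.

β₁ = 0.698, β₀ = 4.038

Forming MᵀM = [[154, 14]; [14, 6]] and Mᵀv = [164, 34]ᵀ gives MᵀM·[β₁, β₀]ᵀ = Mᵀv.
Eliminating β₀: 6·(row 1) − 14·(row 2) gives 728·β₁ = 6·164 − 14·34 = 508, so β₁ = 127/182.
Then β₀ = (34 − 14·(127/182))/6 = 105/26.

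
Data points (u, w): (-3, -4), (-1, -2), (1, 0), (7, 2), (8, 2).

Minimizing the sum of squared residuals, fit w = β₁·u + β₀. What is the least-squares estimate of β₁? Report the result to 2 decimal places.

With design matrix X, XᵀX = [[124, 12]; [12, 5]] and Xᵀw = [44, -2]ᵀ.
Δ = 124·5 − 12² = 476.
β₁ = (44·5 − 12·(-2))/476 = 61/119; β₀ = (124·(-2) − 12·44)/476 = -194/119.

β₁ = 0.51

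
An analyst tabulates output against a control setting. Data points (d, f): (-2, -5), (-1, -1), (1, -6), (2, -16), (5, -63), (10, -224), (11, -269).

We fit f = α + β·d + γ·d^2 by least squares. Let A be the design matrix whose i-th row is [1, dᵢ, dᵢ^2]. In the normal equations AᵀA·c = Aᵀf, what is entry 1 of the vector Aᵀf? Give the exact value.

Entry 1 ↔ basis 1, so (Aᵀf)_{1} = Σᵢ fᵢ = (1)·(-5) + (1)·(-1) + (1)·(-6) + (1)·(-16) + (1)·(-63) + (1)·(-224) + (1)·(-269) = -584.

-584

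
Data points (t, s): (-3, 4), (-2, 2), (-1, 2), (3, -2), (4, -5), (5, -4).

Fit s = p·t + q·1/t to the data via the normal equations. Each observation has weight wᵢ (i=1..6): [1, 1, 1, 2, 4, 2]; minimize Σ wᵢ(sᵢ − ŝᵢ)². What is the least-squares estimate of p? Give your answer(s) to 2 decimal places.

p = -0.96

Entries of AᵀWA: Σwᵢ·t·t = 146, Σwᵢ·t·1/t = 11, Σwᵢ·1/t·1/t = 287/150.
Moment sums: Σwᵢ·t·s = -150, Σwᵢ·1/t·s = -184/15.
det = 146·(287/150) − 11² = 11876/75.
p = ((-150)·(287/150) − 11·(-184/15))/(11876/75) = -11405/11876; q = (146·(-184/15) − 11·(-150))/(11876/75) = -5285/5938.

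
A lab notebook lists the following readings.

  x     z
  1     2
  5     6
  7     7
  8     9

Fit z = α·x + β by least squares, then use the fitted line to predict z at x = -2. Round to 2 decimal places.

ẑ = -0.81

From the data, Σx·x = 139, Σx = 21, Σ1 = 4.
Moment sums: Σx·z = 153, Σz = 24.
So AᵀA·[α, β]ᵀ = Aᵀz: [[139, 21]; [21, 4]]·[α, β]ᵀ = [153, 24]ᵀ.
Δ = 139·4 − 21² = 115.
α = (153·4 − 21·24)/115 = 108/115; β = (139·24 − 21·153)/115 = 123/115.
At x = -2: ẑ = (108/115)·(-2) + (123/115)·(1) = -93/115.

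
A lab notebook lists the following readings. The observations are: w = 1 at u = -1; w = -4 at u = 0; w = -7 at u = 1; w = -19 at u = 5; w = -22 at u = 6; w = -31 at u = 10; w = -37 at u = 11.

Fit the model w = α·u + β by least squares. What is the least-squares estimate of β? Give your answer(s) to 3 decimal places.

The normal equations are: 284·α + 32·β = -952;  32·α + 7·β = -119.
(Σu·u = 284, Σu = 32, Σ1 = 7, Σu·w = -952, Σw = -119.)
det = 284·7 − 32² = 964.
α = ((-952)·7 − 32·(-119))/964 = -714/241; β = (284·(-119) − 32·(-952))/964 = -833/241.

β = -3.456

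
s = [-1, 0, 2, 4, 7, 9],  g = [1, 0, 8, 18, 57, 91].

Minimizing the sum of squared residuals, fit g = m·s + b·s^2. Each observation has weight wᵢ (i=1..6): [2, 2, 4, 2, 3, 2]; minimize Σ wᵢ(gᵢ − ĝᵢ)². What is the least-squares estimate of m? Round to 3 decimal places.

m = 1.070

Normal-equation sums: Σwᵢ·s·s = 359, Σwᵢ·s·s^2 = 2645, Σwᵢ·s^2·s^2 = 20903.
For XᵀWg: Σwᵢ·s·g = 3041, Σwᵢ·s^2·g = 23827.
XᵀWX·[m, b]ᵀ = XᵀWg becomes [[359, 2645]; [2645, 20903]]·[m, b]ᵀ = [3041, 23827]ᵀ.
Δ = 359·20903 − 2645² = 508152.
m = (3041·20903 − 2645·23827)/508152 = 67951/63519; b = (359·23827 − 2645·3041)/508152 = 63806/63519.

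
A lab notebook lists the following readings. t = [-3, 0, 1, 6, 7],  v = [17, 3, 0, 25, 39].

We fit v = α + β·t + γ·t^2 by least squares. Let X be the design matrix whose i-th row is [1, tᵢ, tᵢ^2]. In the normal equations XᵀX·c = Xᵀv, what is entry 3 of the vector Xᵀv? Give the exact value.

2964

Entry 3 ↔ basis t^2, so (Xᵀv)_{3} = Σᵢ (t^2)·vᵢ = (9)·(17) + (0)·(3) + (1)·(0) + (36)·(25) + (49)·(39) = 2964.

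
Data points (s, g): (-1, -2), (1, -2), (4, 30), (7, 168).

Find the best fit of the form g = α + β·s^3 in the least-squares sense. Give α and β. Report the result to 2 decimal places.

Sums needed: Σ1 = 4, Σs^3 = 407, Σs^3·s^3 = 121747.
Moment sums: Σg = 194, Σs^3·g = 59544.
Normal equations: [[4, 407]; [407, 121747]]·[α, β]ᵀ = [194, 59544]ᵀ.
Eliminating β: 121747·(row 1) − 407·(row 2) gives 321339·α = 121747·194 − 407·59544 = -615490, so α = -615490/321339.
Then β = (59544 − 407·(-615490/321339))/121747 = 159218/321339.

α = -1.92, β = 0.50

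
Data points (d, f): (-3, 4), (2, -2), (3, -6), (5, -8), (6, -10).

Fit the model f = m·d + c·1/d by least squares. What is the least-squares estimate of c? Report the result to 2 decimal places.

c = 1.98

Forming MᵀM = [[83, 5]; [5, 27/50]] and Mᵀf = [-134, -38/5]ᵀ gives MᵀM·[m, c]ᵀ = Mᵀf.
det = 83·(27/50) − 5² = 991/50.
m = ((-134)·(27/50) − 5·(-38/5))/(991/50) = -1718/991; c = (83·(-38/5) − 5·(-134))/(991/50) = 1960/991.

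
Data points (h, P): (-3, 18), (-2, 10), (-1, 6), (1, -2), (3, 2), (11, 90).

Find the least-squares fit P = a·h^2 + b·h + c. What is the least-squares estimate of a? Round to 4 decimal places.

The normal system XᵀX·[a, b, c]ᵀ = XᵀP is [[14821, 1323, 145]; [1323, 145, 9]; [145, 9, 6]]·[a, b, c]ᵀ = [11114, 914, 124]ᵀ.
Inverting the 3×3 Gram matrix, [a, b, c]ᵀ = [196969/199525, -551293/199525, 190372/199525]ᵀ.

a = 0.9872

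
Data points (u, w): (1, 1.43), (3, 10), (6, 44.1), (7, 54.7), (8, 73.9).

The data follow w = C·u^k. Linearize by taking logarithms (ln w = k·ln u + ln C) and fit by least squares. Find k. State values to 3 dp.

Linearized form: ln w = k·ln u + ln C. From the 5 transformed points,
Σln u = 6.9157, Σ(ln u)² = 12.5280, Σln w = 14.7513, Σln u·ln w = 26.0486.
Equations: 12.5280·k + 6.9157·ln C = 26.0486;  6.9157·k + 5·ln C = 14.7513.
Solving (det = 14.8127): k = 1.90559, ln C = 0.31455.

k = 1.906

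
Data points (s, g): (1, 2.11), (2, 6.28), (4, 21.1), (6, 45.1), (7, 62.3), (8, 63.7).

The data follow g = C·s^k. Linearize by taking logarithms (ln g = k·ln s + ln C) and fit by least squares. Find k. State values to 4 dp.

k = 1.7029

Linearized form: ln g = k·ln s + ln C. From the 6 transformed points,
Σln s = 7.8966, Σ(ln s)² = 13.7233, Σln g = 17.7284, Σln s·ln g = 29.0042.
Normal system: [[13.7233, 7.8966]; [7.8966, 6]]·[k, ln C]ᵀ = [29.0042, 17.7284]ᵀ.
Slope k = (n·Σln s·ln g − Σln s·Σln g)/(n·Σ(ln s)² − (Σln s)²) = (6·29.0042 − 7.8966·17.7284)/19.9843 = 1.70294; ln C = (Σln g − k·Σln s)/n = 0.71350.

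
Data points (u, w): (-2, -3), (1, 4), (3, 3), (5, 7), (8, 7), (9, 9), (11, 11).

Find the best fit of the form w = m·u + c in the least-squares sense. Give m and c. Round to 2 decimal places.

Setting ∂/∂m … = 0 gives: 305·m + 35·c = 312;  35·m + 7·c = 38.
(Σu·u = 305, Σu = 35, Σ1 = 7, Σu·w = 312, Σw = 38.)
Δ = 305·7 − 35² = 910.
m = (312·7 − 35·38)/910 = 61/65; c = (305·38 − 35·312)/910 = 67/91.

m = 0.94, c = 0.74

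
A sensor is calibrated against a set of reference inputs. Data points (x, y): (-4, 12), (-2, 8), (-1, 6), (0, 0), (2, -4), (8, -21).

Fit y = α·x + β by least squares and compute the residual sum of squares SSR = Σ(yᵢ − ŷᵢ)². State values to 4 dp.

SSR = 6.4076

The normal equations are: 89·α + 3·β = -246;  3·α + 6·β = 1.
(Σx·x = 89, Σx = 3, Σ1 = 6, Σx·y = -246, Σy = 1.)
Eliminating β: 6·(row 1) − 3·(row 2) gives 525·α = 6·(-246) − 3·1 = -1479, so α = -493/175.
Then β = (1 − 3·(-493/175))/6 = 827/525.
Residuals: -443/525, 83/105, 844/525, -827/525, 31/525, -4/105; SSR = 3364/525.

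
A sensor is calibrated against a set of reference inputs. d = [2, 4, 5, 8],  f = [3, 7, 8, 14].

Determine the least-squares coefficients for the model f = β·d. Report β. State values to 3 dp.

With design matrix M, MᵀM = [[109]] and Mᵀf = [186]ᵀ.
Hence β = 186 / 109 ≈ 1.70642.

β = 1.706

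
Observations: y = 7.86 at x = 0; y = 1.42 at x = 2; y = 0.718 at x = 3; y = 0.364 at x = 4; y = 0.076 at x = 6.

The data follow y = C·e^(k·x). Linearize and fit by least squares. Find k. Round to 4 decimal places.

k = -0.7639

With ln yᵢ as the transformed response and xᵢ as the regressor:
AᵀA = [[65.0000, 15.0000]; [15.0000, 5]], rhs = [-19.7971, -1.5065]ᵀ  (here Σx = 15.0000, Σ(x)² = 65.0000, Σln y = -1.5065, Σx·ln y = -19.7971).
Δ = 65.0000·5 − (15.0000)² = 100.0000; k = (-19.7971·5 − 15.0000·-1.5065)/100.0000 = -0.76388, ln C = (65.0000·-1.5065 − 15.0000·-19.7971)/100.0000 = 1.99036.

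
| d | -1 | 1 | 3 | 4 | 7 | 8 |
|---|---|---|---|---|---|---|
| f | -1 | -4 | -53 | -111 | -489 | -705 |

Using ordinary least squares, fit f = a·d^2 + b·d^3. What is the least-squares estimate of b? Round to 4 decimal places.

b = -1.0248

Sums needed: Σd^2·d^2 = 6836, Σd^2·d^3 = 50842, Σd^3·d^3 = 384620.
Moment sums: Σd^2·f = -71339, Σd^3·f = -537225.
MᵀM·[a, b]ᵀ = Mᵀf becomes [[6836, 50842]; [50842, 384620]]·[a, b]ᵀ = [-71339, -537225]ᵀ.
Eliminating b: 384620·(row 1) − 50842·(row 2) gives 44353356·a = 384620·(-71339) − 50842·(-537225) = -124812730, so a = -62406365/22176678.
Then b = ((-537225) − 50842·(-62406365/22176678))/384620 = -22726331/22176678.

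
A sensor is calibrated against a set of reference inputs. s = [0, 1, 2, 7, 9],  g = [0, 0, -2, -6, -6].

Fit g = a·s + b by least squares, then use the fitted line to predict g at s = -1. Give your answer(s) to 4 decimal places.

Forming MᵀM = [[135, 19]; [19, 5]] and Mᵀg = [-100, -14]ᵀ gives MᵀM·[a, b]ᵀ = Mᵀg.
Δ = 135·5 − 19² = 314.
a = ((-100)·5 − 19·(-14))/314 = -117/157; b = (135·(-14) − 19·(-100))/314 = 5/157.
At s = -1: ĝ = (-117/157)·(-1) + (5/157)·(1) = 122/157.

ĝ = 0.7771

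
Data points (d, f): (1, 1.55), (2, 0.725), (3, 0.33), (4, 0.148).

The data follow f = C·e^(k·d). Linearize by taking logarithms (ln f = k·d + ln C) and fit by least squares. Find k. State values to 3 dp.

k = -0.783

Linearized form: ln f = k·d + ln C. From the 4 transformed points,
Sums: Σd = 10.0000, Σ(d)² = 30.0000, Σln f = -2.9025, Σd·ln f = -11.1731.
Normal system: [[30.0000, 10.0000]; [10.0000, 4]]·[k, ln C]ᵀ = [-11.1731, -2.9025]ᵀ.
Solving (det = 20.0000): k = -0.78335, ln C = 1.23273.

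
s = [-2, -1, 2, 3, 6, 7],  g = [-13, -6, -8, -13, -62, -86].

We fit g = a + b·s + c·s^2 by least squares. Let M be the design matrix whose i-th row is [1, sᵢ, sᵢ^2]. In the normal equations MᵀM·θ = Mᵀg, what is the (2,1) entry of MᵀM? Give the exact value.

Row 2 ↔ basis s, column 1 ↔ basis 1, so (MᵀM)_{2,1} = Σᵢ s = (-2)·(1) + (-1)·(1) + (2)·(1) + (3)·(1) + (6)·(1) + (7)·(1) = 15.

15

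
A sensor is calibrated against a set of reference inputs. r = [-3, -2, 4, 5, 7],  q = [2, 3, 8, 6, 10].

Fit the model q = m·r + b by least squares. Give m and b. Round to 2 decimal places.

With design matrix X, XᵀX = [[103, 11]; [11, 5]] and Xᵀq = [120, 29]ᵀ.
det = 103·5 − 11² = 394.
m = (120·5 − 11·29)/394 = 281/394; b = (103·29 − 11·120)/394 = 1667/394.

m = 0.71, b = 4.23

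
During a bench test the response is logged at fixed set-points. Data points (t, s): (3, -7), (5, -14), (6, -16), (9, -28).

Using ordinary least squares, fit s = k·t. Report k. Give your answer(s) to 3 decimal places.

Setting ∂/∂k … = 0 gives: 151·k = -439.
k = (-439)/151 = -2.90728.

k = -2.907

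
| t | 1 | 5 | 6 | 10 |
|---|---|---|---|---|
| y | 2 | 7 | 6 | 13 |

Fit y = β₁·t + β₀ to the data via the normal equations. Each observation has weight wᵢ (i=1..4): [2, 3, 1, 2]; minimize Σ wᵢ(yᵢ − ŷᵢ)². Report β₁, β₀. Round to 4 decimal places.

β₁ = 1.2046, β₀ = 0.6504

Compute the Gram sums: Σwᵢ·t·t = 313, Σwᵢ·t = 43, Σwᵢ·1 = 8.
For AᵀWy: Σwᵢ·t·y = 405, Σwᵢ·y = 57.
So AᵀWA·[β₁, β₀]ᵀ = AᵀWy: [[313, 43]; [43, 8]]·[β₁, β₀]ᵀ = [405, 57]ᵀ.
Eliminating β₀: 8·(row 1) − 43·(row 2) gives 655·β₁ = 8·405 − 43·57 = 789, so β₁ = 789/655.
Then β₀ = (57 − 43·(789/655))/8 = 426/655.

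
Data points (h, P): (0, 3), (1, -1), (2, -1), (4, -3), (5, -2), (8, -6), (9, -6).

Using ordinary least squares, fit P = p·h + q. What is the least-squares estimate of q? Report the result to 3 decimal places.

q = 1.264

AᵀA·[p, q]ᵀ = AᵀP reads: 191·p + 29·q = -127;  29·p + 7·q = -16.
(Σh·h = 191, Σh = 29, Σ1 = 7, Σh·P = -127, ΣP = -16.)
det = 191·7 − 29² = 496.
p = ((-127)·7 − 29·(-16))/496 = -425/496; q = (191·(-16) − 29·(-127))/496 = 627/496.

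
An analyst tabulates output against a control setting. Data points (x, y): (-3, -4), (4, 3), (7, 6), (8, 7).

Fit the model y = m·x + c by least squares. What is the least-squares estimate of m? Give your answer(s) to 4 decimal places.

m = 1.0000

Entries of MᵀM: Σx·x = 138, Σx = 16, Σ1 = 4.
And Σx·y = 122, Σy = 12.
MᵀM·[m, c]ᵀ = Mᵀy becomes [[138, 16]; [16, 4]]·[m, c]ᵀ = [122, 12]ᵀ.
Determinant 138·4 − 16² = 296.
m = (122·4 − 16·12)/296 = 1; c = (138·12 − 16·122)/296 = -1.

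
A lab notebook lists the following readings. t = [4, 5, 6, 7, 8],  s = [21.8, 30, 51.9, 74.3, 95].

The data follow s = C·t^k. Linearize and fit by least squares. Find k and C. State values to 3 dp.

k = 2.226, C = 0.937

Linearized form: ln s = k·ln t + ln C. From the 5 transformed points,
XᵀX = [[15.8331, 8.8128]; [8.8128, 5]], rhs = [34.6754, 19.2944]ᵀ  (here Σln t = 8.8128, Σ(ln t)² = 15.8331, Σln s = 19.2944, Σln t·ln s = 34.6754).
Slope k = (n·Σln t·ln s − Σln t·Σln s)/(n·Σ(ln t)² − (Σln t)²) = (5·34.6754 − 8.8128·19.2944)/1.4995 = 2.22626; ln C = (Σln s − k·Σln t)/n = -0.06505, so C = exp(-0.06505) = 0.93702.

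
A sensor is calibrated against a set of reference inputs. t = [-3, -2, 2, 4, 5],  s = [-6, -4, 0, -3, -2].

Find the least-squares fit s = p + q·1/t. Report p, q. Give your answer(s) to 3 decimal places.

p = -3.105, q = 4.501

Entries of AᵀA: Σ1 = 5, Σ1/t = 7/60, Σ1/t·1/t = 2569/3600.
And Σs = -15, Σ1/t·s = 57/20.
So AᵀA·[p, q]ᵀ = Aᵀs: [[5, 7/60]; [7/60, 2569/3600]]·[p, q]ᵀ = [-15, 57/20]ᵀ.
Determinant 5·(2569/3600) − (7/60)² = 3199/900.
p = ((-15)·(2569/3600) − (7/60)·(57/20))/(3199/900) = -1419/457; q = (5·(57/20) − (7/60)·(-15))/(3199/900) = 14400/3199.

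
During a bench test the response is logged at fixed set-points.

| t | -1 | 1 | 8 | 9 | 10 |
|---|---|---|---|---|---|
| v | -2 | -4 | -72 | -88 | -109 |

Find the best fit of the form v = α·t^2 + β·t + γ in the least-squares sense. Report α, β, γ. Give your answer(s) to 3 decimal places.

α = -0.975, β = -0.891, γ = -2.007

Sums needed: Σt^2·t^2 = 20659, Σt^2·t = 2241, Σt^2 = 247, Σt·t = 247, Σt = 27, Σ1 = 5.
For Aᵀv: Σt^2·v = -22642, Σt·v = -2460, Σv = -275.
So AᵀA·[α, β, γ]ᵀ = Aᵀv: [[20659, 2241, 247]; [2241, 247, 27]; [247, 27, 5]]·[α, β, γ]ᵀ = [-22642, -2460, -275]ᵀ.
Solving the 3×3 system (Gaussian elimination) gives α = -80121/82142, β = -73149/82142, γ = -82414/41071.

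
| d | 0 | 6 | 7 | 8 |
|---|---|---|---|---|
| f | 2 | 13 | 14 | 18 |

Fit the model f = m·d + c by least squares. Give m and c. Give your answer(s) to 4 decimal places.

m = 1.8903, c = 1.8258

Setting ∂/∂m … = 0 gives: 149·m + 21·c = 320;  21·m + 4·c = 47.
(Σd·d = 149, Σd = 21, Σ1 = 4, Σd·f = 320, Σf = 47.)
det = 149·4 − 21² = 155.
m = (320·4 − 21·47)/155 = 293/155; c = (149·47 − 21·320)/155 = 283/155.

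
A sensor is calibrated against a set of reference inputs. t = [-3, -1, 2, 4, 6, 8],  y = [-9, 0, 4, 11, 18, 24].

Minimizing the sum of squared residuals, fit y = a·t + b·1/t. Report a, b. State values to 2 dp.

From the data, Σt·t = 130, Σt·1/t = 6, Σ1/t·1/t = 845/576.
Moment sums: Σt·y = 379, Σ1/t·y = 55/4.
Normal equations: [[130, 6]; [6, 845/576]]·[a, b]ᵀ = [379, 55/4]ᵀ.
det = 130·(845/576) − 6² = 44557/288.
a = (379·(845/576) − 6·(55/4))/(44557/288) = 272735/89114; b = (130·(55/4) − 6·379)/(44557/288) = -140112/44557.

a = 3.06, b = -3.14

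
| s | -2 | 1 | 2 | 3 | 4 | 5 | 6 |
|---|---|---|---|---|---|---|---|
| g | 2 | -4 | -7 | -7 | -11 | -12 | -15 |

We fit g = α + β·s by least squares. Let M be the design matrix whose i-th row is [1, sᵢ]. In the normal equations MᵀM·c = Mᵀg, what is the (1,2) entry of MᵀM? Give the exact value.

19

Row 1 ↔ basis 1, column 2 ↔ basis s, so (MᵀM)_{1,2} = Σᵢ s = (1)·(-2) + (1)·(1) + (1)·(2) + (1)·(3) + (1)·(4) + (1)·(5) + (1)·(6) = 19.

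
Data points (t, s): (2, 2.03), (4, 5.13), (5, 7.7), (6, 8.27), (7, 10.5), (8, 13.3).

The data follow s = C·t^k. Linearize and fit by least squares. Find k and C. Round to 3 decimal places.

Taking logs, ln s = k·ln t + ln C, so regress ln s on ln t.
Σln t = 9.5060, Σ(ln t)² = 16.3136, Σln s = 11.4361, Σln t·ln s = 19.7847.
Equations: 16.3136·k + 9.5060·ln C = 19.7847;  9.5060·k + 6·ln C = 11.4361.
Solving (det = 7.5177): k = 1.32973, ln C = -0.20071, so C = exp(-0.20071) = 0.81815.

k = 1.330, C = 0.818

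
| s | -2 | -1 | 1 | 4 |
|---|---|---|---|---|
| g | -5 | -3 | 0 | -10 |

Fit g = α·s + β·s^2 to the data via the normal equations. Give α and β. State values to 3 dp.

The normal system MᵀM·[α, β]ᵀ = Mᵀg is [[22, 56]; [56, 274]]·[α, β]ᵀ = [-27, -183]ᵀ.
Eliminating β: 274·(row 1) − 56·(row 2) gives 2892·α = 274·(-27) − 56·(-183) = 2850, so α = 475/482.
Then β = ((-183) − 56·(475/482))/274 = -419/482.

α = 0.985, β = -0.869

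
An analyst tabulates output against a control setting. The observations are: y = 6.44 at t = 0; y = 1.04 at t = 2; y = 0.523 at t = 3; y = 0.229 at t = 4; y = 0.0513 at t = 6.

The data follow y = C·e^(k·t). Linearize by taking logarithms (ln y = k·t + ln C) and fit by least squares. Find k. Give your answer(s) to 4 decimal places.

k = -0.8006

Let Y = ln y. Fitting Y = k·t + ln C by least squares:
Σt = 15.0000, Σ(t)² = 65.0000, Σln y = -3.1905, Σt·ln y = -25.5826.
Normal system: [[65.0000, 15.0000]; [15.0000, 5]]·[k, ln C]ᵀ = [-25.5826, -3.1905]ᵀ.
Δ = 65.0000·5 − (15.0000)² = 100.0000; k = (-25.5826·5 − 15.0000·-3.1905)/100.0000 = -0.80055, ln C = (65.0000·-3.1905 − 15.0000·-25.5826)/100.0000 = 1.76355.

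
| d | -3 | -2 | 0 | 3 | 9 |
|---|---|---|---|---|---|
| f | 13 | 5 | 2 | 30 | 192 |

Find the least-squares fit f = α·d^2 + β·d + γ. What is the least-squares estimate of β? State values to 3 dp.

Entries of XᵀX: Σd^2·d^2 = 6739, Σd^2·d = 721, Σd^2 = 103, Σd·d = 103, Σd = 7, Σ1 = 5.
And Σd^2·f = 15959, Σd·f = 1769, Σf = 242.
Normal equations: [[6739, 721, 103]; [721, 103, 7]; [103, 7, 5]]·[α, β, γ]ᵀ = [15959, 1769, 242]ᵀ.
Inverting the 3×3 Gram matrix, [α, β, γ]ᵀ = [164849/81354, 32599/11622, 37029/13559]ᵀ.

β = 2.805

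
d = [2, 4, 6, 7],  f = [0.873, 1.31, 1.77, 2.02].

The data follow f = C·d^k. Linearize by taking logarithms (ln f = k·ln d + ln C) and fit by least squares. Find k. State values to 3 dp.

k = 0.663

Taking logs, ln f = k·ln d + ln C, so regress ln f on ln d.
AᵀA = [[9.3992, 5.8171]; [5.8171, 4]], rhs = [2.6714, 1.4083]ᵀ  (here Σln d = 5.8171, Σ(ln d)² = 9.3992, Σln f = 1.4083, Σln d·ln f = 2.6714).
Δ = 9.3992·4 − (5.8171)² = 3.7582; k = (2.6714·4 − 5.8171·1.4083)/3.7582 = 0.66350, ln C = (9.3992·1.4083 − 5.8171·2.6714)/3.7582 = -0.61284.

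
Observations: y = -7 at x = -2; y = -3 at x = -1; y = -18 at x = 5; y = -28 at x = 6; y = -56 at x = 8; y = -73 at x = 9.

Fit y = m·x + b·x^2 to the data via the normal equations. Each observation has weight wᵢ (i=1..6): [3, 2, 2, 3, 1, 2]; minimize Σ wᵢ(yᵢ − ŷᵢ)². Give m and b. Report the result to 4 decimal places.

With design matrix M, MᵀWM = [[398, 2842]; [2842, 22406]] and MᵀWy = [-2398, -19424]ᵀ.
Determinant 398·22406 − 2842² = 840624.
m = ((-2398)·22406 − 2842·(-19424))/840624 = 122785/70052; b = (398·(-19424) − 2842·(-2398))/840624 = -76303/70052.

m = 1.7528, b = -1.0892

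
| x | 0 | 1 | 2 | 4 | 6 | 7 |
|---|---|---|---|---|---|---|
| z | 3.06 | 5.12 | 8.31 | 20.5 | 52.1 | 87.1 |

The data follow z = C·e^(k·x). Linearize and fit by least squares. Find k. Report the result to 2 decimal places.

With ln zᵢ as the transformed response and xᵢ as the regressor:
Σx = 20.0000, Σ(x)² = 106.0000, Σln z = 16.3097, Σx·ln z = 72.9382.
Equations: 106.0000·k + 20.0000·ln C = 72.9382;  20.0000·k + 6·ln C = 16.3097.
Solving (det = 236.0000): k = 0.47218, ln C = 1.14433.

k = 0.47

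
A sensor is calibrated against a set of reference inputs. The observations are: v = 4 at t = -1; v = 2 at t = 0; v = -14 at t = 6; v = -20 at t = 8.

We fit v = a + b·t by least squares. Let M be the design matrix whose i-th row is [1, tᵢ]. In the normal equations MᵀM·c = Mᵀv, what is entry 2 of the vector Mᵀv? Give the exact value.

Entry 2 ↔ basis t, so (Mᵀv)_{2} = Σᵢ (t)·vᵢ = (-1)·(4) + (0)·(2) + (6)·(-14) + (8)·(-20) = -248.

-248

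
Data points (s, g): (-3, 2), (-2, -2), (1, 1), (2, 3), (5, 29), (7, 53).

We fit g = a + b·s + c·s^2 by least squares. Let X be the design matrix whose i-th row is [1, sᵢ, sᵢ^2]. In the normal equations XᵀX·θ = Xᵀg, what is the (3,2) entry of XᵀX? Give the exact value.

Row 3 ↔ basis s^2, column 2 ↔ basis s, so (XᵀX)_{3,2} = Σᵢ (s^2)·(s) = (9)·(-3) + (4)·(-2) + (1)·(1) + (4)·(2) + (25)·(5) + (49)·(7) = 442.

442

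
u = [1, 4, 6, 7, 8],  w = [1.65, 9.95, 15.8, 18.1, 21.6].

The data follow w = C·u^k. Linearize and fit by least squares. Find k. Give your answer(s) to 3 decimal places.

Linearized form: ln w = k·ln u + ln C. From the 5 transformed points,
Sums: Σln u = 7.2034, Σ(ln u)² = 13.2429, Σln w = 11.5270, Σln u·ln w = 20.1551.
Normal system: [[13.2429, 7.2034]; [7.2034, 5]]·[k, ln C]ᵀ = [20.1551, 11.5270]ᵀ.
Solving (det = 14.3252): k = 1.23851, ln C = 0.52110.

k = 1.239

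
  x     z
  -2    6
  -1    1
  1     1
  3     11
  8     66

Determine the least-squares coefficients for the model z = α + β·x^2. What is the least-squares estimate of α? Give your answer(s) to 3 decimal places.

α = 0.883

The normal equations are: 5·α + 79·β = 85;  79·α + 4195·β = 4349.
Δ = 5·4195 − 79² = 14734.
α = (85·4195 − 79·4349)/14734 = 6502/7367; β = (5·4349 − 79·85)/14734 = 7515/7367.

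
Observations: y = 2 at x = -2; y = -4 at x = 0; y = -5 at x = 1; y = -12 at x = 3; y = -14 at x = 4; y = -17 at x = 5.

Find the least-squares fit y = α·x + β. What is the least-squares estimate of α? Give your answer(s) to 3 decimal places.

α = -2.708

AᵀA·[α, β]ᵀ = Aᵀy reads: 55·α + 11·β = -186;  11·α + 6·β = -50.
(Σx·x = 55, Σx = 11, Σ1 = 6, Σx·y = -186, Σy = -50.)
Eliminating β: 6·(row 1) − 11·(row 2) gives 209·α = 6·(-186) − 11·(-50) = -566, so α = -566/209.
Then β = ((-50) − 11·(-566/209))/6 = -64/19.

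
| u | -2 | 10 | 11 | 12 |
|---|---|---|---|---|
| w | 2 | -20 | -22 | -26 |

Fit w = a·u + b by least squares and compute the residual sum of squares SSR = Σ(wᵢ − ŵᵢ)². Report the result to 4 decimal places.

SSR = 3.0602

From the data, Σu·u = 369, Σu = 31, Σ1 = 4.
Right-hand side: Σu·w = -758, Σw = -66.
AᵀA·[a, b]ᵀ = Aᵀw becomes [[369, 31]; [31, 4]]·[a, b]ᵀ = [-758, -66]ᵀ.
Eliminating b: 4·(row 1) − 31·(row 2) gives 515·a = 4·(-758) − 31·(-66) = -986, so a = -986/515.
Then b = ((-66) − 31·(-986/515))/4 = -856/515.
Residuals: -86/515, 416/515, 372/515, -702/515; SSR = 1576/515.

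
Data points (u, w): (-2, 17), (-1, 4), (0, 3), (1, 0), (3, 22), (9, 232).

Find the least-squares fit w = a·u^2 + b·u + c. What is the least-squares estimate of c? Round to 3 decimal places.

c = 0.352

Forming MᵀM = [[6660, 748, 96]; [748, 96, 10]; [96, 10, 6]] and Mᵀw = [19062, 2116, 278]ᵀ gives MᵀM·[a, b, c]ᵀ = Mᵀw.
Solving the 3×3 system (Gaussian elimination) gives a = 20101/6510, b = -2228/1085, c = 37/105.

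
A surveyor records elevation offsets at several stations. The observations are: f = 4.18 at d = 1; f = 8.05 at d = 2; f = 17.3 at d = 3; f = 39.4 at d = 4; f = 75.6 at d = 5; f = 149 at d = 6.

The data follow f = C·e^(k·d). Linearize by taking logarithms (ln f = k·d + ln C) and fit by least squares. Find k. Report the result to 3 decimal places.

Linearized form: ln f = k·d + ln C. From the 6 transformed points,
Σd = 21.0000, Σ(d)² = 91.0000, Σln f = 19.3699, Σd·ln f = 80.4998.
Equations: 91.0000·k + 21.0000·ln C = 80.4998;  21.0000·k + 6·ln C = 19.3699.
Δ = 91.0000·6 − (21.0000)² = 105.0000; k = (80.4998·6 − 21.0000·19.3699)/105.0000 = 0.72602, ln C = (91.0000·19.3699 − 21.0000·80.4998)/105.0000 = 0.68725.

k = 0.726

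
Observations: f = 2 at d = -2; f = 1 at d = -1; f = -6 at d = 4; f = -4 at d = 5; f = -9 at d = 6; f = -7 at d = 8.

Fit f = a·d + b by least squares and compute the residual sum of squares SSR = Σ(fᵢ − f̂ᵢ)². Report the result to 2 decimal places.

The normal system AᵀA·[a, b]ᵀ = Aᵀf is [[146, 20]; [20, 6]]·[a, b]ᵀ = [-159, -23]ᵀ.
Determinant 146·6 − 20² = 476.
a = ((-159)·6 − 20·(-23))/476 = -247/238; b = (146·(-23) − 20·(-159))/476 = -89/238.
Residuals: 71/238, 40/119, -351/238, 186/119, -571/238, 57/34; SSR = 1593/119.

SSR = 13.39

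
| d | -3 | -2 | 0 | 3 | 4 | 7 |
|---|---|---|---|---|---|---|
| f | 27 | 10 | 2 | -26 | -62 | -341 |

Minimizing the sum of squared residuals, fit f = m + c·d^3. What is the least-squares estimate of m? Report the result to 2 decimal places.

The normal equations are: 6·m + 399·c = -390;  399·m + 123267·c = -122442.
(Σ1 = 6, Σd^3 = 399, Σd^3·d^3 = 123267, Σf = -390, Σd^3·f = -122442.)
Δ = 6·123267 − 399² = 580401.
m = ((-390)·123267 − 399·(-122442))/580401 = 86692/64489; c = (6·(-122442) − 399·(-390))/580401 = -64338/64489.

m = 1.34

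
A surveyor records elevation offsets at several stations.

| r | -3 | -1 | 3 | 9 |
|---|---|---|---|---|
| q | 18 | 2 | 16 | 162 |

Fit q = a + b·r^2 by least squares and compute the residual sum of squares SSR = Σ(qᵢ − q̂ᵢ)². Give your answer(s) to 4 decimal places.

Compute the Gram sums: Σ1 = 4, Σr^2 = 100, Σr^2·r^2 = 6724.
And Σq = 198, Σr^2·q = 13430.
MᵀM·[a, b]ᵀ = Mᵀq becomes [[4, 100]; [100, 6724]]·[a, b]ᵀ = [198, 13430]ᵀ.
Eliminating b: 6724·(row 1) − 100·(row 2) gives 16896·a = 6724·198 − 100·13430 = -11648, so a = -91/132.
Then b = (13430 − 100·(-91/132))/6724 = 265/132.
Residuals: 41/66, 15/22, -91/66, 5/66; SSR = 91/33.

SSR = 2.7576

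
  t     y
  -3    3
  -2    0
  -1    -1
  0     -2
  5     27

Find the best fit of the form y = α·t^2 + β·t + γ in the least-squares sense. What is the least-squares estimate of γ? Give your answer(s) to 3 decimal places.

γ = -1.411

With design matrix A, AᵀA = [[723, 89, 39]; [89, 39, -1]; [39, -1, 5]] and Aᵀy = [701, 127, 27]ᵀ.
Row-reducing yields α = 7764/8599, β = 9973/8599, γ = -12130/8599.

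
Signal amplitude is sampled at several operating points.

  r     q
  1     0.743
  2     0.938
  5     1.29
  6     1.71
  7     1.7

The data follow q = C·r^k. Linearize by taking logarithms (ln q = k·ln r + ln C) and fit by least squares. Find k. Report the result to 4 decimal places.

Taking logs, ln q = k·ln r + ln C, so regress ln q on ln r.
AᵀA = [[10.0677, 6.0403]; [6.0403, 5]], rhs = [2.3593, 0.9607]ᵀ  (here Σln r = 6.0403, Σ(ln r)² = 10.0677, Σln q = 0.9607, Σln r·ln q = 2.3593).
Solving (det = 13.8539): k = 0.43263, ln C = -0.33050.

k = 0.4326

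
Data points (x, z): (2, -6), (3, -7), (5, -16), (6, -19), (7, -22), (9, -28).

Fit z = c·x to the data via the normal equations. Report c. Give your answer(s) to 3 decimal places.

MᵀM·[c]ᵀ = Mᵀz reads: 204·c = -633.
Hence c = -633 / 204 ≈ -3.10294.

c = -3.103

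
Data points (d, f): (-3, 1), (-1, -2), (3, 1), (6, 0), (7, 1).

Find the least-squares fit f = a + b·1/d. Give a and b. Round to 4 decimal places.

The normal equations are: 5·a + (-29/42)·b = 1;  (-29/42)·a + (249/196)·b = 15/7.
(Σ1 = 5, Σ1/d = -29/42, Σ1/d·1/d = 249/196, Σf = 1, Σ1/d·f = 15/7.)
det = 5·(249/196) − (-29/42)² = 2591/441.
a = (1·(249/196) − (-29/42)·(15/7))/(2591/441) = 4851/10364; b = (5·(15/7) − (-29/42)·1)/(2591/441) = 10059/5182.

a = 0.4681, b = 1.9411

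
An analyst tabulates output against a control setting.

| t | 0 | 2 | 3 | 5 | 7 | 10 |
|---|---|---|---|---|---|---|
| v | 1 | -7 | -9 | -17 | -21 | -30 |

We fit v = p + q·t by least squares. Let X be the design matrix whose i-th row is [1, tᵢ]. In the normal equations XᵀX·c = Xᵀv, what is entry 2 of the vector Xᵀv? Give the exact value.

-573

Entry 2 ↔ basis t, so (Xᵀv)_{2} = Σᵢ (t)·vᵢ = (0)·(1) + (2)·(-7) + (3)·(-9) + (5)·(-17) + (7)·(-21) + (10)·(-30) = -573.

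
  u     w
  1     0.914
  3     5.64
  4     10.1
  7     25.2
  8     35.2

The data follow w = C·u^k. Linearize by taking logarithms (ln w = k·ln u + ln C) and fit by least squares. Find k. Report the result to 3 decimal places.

With ln wᵢ as the transformed response and ln uᵢ as the regressor:
XᵀX = [[11.2394, 6.5103]; [6.5103, 5]], rhs = [18.7905, 10.7404]ᵀ  (here Σln u = 6.5103, Σ(ln u)² = 11.2394, Σln w = 10.7404, Σln u·ln w = 18.7905).
Δ = 11.2394·5 − (6.5103)² = 13.8136; k = (18.7905·5 − 6.5103·10.7404)/13.8136 = 1.73957, ln C = (11.2394·10.7404 − 6.5103·18.7905)/13.8136 = -0.11693.

k = 1.740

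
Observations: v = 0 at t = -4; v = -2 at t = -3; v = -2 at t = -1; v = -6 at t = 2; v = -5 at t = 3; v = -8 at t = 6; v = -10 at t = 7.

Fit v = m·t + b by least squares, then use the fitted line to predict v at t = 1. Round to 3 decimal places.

v̂ = -4.363

The normal system MᵀM·[m, b]ᵀ = Mᵀv is [[124, 10]; [10, 7]]·[m, b]ᵀ = [-137, -33]ᵀ.
det = 124·7 − 10² = 768.
m = ((-137)·7 − 10·(-33))/768 = -629/768; b = (124·(-33) − 10·(-137))/768 = -1361/384.
At t = 1: v̂ = (-629/768)·(1) + (-1361/384)·(1) = -1117/256.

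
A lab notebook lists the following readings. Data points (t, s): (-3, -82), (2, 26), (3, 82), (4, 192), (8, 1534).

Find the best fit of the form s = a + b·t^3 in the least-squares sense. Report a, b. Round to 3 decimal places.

a = 0.558, b = 2.995

Sums needed: Σ1 = 5, Σt^3 = 584, Σt^3·t^3 = 267762.
Right-hand side: Σs = 1752, Σt^3·s = 802332.
det = 5·267762 − 584² = 997754.
a = (1752·267762 − 584·802332)/997754 = 278568/498877; b = (5·802332 − 584·1752)/997754 = 1494246/498877.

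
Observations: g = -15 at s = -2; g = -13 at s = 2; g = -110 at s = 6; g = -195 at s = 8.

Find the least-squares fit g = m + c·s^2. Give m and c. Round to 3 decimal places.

Sums needed: Σ1 = 4, Σs^2 = 108, Σs^2·s^2 = 5424.
For Mᵀg: Σg = -333, Σs^2·g = -16552.
So MᵀM·[m, c]ᵀ = Mᵀg: [[4, 108]; [108, 5424]]·[m, c]ᵀ = [-333, -16552]ᵀ.
det = 4·5424 − 108² = 10032.
m = ((-333)·5424 − 108·(-16552))/10032 = -387/209; c = (4·(-16552) − 108·(-333))/10032 = -7561/2508.

m = -1.852, c = -3.015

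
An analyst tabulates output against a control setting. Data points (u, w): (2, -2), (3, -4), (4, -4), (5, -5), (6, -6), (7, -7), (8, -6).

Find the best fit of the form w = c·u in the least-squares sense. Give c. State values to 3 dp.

Normal-equation sums: Σu·u = 203.
Moment sums: Σu·w = -190.
So AᵀA·[c]ᵀ = Aᵀw: [[203]]·[c]ᵀ = [-190]ᵀ.
Hence c = -190 / 203 ≈ -0.935961.

c = -0.936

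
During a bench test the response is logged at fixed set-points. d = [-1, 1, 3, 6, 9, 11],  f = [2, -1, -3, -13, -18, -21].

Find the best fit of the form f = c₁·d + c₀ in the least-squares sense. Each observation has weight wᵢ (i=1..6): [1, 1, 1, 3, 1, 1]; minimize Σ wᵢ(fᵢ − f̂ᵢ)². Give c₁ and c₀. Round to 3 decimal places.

c₁ = -2.065, c₀ = 0.585

The normal system MᵀWM·[c₁, c₀]ᵀ = MᵀWf is [[321, 41]; [41, 8]]·[c₁, c₀]ᵀ = [-639, -80]ᵀ.
Determinant 321·8 − 41² = 887.
c₁ = ((-639)·8 − 41·(-80))/887 = -1832/887; c₀ = (321·(-80) − 41·(-639))/887 = 519/887.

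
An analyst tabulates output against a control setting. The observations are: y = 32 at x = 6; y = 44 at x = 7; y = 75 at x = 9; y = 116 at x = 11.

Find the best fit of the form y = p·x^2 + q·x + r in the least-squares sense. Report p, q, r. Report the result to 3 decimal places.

p = 1.226, q = -4.055, r = 12.231

Entries of AᵀA: Σx^2·x^2 = 24899, Σx^2·x = 2619, Σx^2 = 287, Σx·x = 287, Σx = 33, Σ1 = 4.
For Aᵀy: Σx^2·y = 23419, Σx·y = 2451, Σy = 267.
Normal equations: [[24899, 2619, 287]; [2619, 287, 33]; [287, 33, 4]]·[p, q, r]ᵀ = [23419, 2451, 267]ᵀ.
Row-reducing yields p = 244/199, q = -807/199, r = 2434/199.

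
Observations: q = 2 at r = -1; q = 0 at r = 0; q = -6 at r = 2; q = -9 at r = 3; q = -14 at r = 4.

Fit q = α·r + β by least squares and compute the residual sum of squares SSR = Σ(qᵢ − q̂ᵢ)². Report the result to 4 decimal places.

SSR = 2.9186

Sums needed: Σr·r = 30, Σr = 8, Σ1 = 5.
Moment sums: Σr·q = -97, Σq = -27.
Normal equations: [[30, 8]; [8, 5]]·[α, β]ᵀ = [-97, -27]ᵀ.
Determinant 30·5 − 8² = 86.
α = ((-97)·5 − 8·(-27))/86 = -269/86; β = (30·(-27) − 8·(-97))/86 = -17/43.
Residuals: -63/86, 17/43, 28/43, 67/86, -47/43; SSR = 251/86.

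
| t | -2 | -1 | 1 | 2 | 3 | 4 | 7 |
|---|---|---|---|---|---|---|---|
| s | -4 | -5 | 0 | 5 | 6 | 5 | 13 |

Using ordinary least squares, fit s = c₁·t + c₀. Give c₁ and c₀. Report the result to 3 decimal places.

Compute the Gram sums: Σt·t = 84, Σt = 14, Σ1 = 7.
Right-hand side: Σt·s = 152, Σs = 20.
So MᵀM·[c₁, c₀]ᵀ = Mᵀs: [[84, 14]; [14, 7]]·[c₁, c₀]ᵀ = [152, 20]ᵀ.
det = 84·7 − 14² = 392.
c₁ = (152·7 − 14·20)/392 = 2; c₀ = (84·20 − 14·152)/392 = -8/7.

c₁ = 2.000, c₀ = -1.143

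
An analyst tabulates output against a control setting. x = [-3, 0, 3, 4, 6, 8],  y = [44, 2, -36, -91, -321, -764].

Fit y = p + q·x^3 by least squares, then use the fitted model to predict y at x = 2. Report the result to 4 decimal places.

ŷ = -8.4155

Compute the Gram sums: Σ1 = 6, Σx^3 = 792, Σx^3·x^3 = 314354.
Moment sums: Σy = -1166, Σx^3·y = -468488.
So MᵀM·[p, q]ᵀ = Mᵀy: [[6, 792]; [792, 314354]]·[p, q]ᵀ = [-1166, -468488]ᵀ.
Eliminating q: 314354·(row 1) − 792·(row 2) gives 1258860·p = 314354·(-1166) − 792·(-468488) = 4505732, so p = 1126433/314715.
Then q = ((-468488) − 792·(1126433/314715))/314354 = -157288/104905.
At x = 2: ŷ = (1126433/314715)·(1) + (-157288/104905)·(8) = -2648479/314715.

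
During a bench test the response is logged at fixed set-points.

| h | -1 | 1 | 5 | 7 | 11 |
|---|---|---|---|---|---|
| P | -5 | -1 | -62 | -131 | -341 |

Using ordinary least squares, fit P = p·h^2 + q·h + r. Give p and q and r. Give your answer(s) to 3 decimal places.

p = -3.071, q = 2.760, r = 0.298

The normal system MᵀM·[p, q, r]ᵀ = MᵀP is [[17669, 1799, 197]; [1799, 197, 23]; [197, 23, 5]]·[p, q, r]ᵀ = [-49236, -4974, -540]ᵀ.
Inverting the 3×3 Gram matrix, [p, q, r]ᵀ = [-5675/1848, 425/154, 551/1848]ᵀ.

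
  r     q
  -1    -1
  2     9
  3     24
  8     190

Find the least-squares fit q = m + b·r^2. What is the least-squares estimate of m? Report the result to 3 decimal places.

MᵀM·[m, b]ᵀ = Mᵀq reads: 4·m + 78·b = 222;  78·m + 4194·b = 12411.
(Σ1 = 4, Σr^2 = 78, Σr^2·r^2 = 4194, Σq = 222, Σr^2·q = 12411.)
Determinant 4·4194 − 78² = 10692.
m = (222·4194 − 78·12411)/10692 = -685/198; b = (4·12411 − 78·222)/10692 = 898/297.

m = -3.460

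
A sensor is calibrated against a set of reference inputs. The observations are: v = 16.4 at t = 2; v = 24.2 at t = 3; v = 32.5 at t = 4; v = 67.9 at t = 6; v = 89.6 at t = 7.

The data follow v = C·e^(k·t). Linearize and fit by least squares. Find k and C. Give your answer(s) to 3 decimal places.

Taking logs, ln v = k·t + ln C, so regress ln v on t.
Σt = 22.0000, Σ(t)² = 114.0000, Σln v = 18.1783, Σt·ln v = 85.8543.
Equations: 114.0000·k + 22.0000·ln C = 85.8543;  22.0000·k + 5·ln C = 18.1783.
Δ = 114.0000·5 − (22.0000)² = 86.0000; k = (85.8543·5 − 22.0000·18.1783)/86.0000 = 0.34127, ln C = (114.0000·18.1783 − 22.0000·85.8543)/86.0000 = 2.13405, so C = exp(2.13405) = 8.44899.

k = 0.341, C = 8.449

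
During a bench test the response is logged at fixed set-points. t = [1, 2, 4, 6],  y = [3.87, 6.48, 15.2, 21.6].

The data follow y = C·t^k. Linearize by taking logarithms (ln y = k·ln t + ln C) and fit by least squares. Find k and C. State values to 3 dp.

k = 0.990, C = 3.654

Taking logs, ln y = k·ln t + ln C, so regress ln y on ln t.
AᵀA = [[5.6127, 3.8712]; [3.8712, 4]], rhs = [10.5733, 9.0160]ᵀ  (here Σln t = 3.8712, Σ(ln t)² = 5.6127, Σln y = 9.0160, Σln t·ln y = 10.5733).
Δ = 5.6127·4 − (3.8712)² = 7.4645; k = (10.5733·4 − 3.8712·9.0160)/7.4645 = 0.99013, ln C = (5.6127·9.0160 − 3.8712·10.5733)/7.4645 = 1.29575, so C = exp(1.29575) = 3.65373.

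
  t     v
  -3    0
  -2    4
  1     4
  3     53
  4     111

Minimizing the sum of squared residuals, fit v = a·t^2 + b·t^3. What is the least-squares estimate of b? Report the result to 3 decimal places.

Entries of MᵀM: Σt^2·t^2 = 435, Σt^2·t^3 = 993, Σt^3·t^3 = 5619.
Right-hand side: Σt^2·v = 2273, Σt^3·v = 8507.
det = 435·5619 − 993² = 1458216.
a = (2273·5619 − 993·8507)/1458216 = 20021/6751; b = (435·8507 − 993·2273)/1458216 = 20048/20253.

b = 0.990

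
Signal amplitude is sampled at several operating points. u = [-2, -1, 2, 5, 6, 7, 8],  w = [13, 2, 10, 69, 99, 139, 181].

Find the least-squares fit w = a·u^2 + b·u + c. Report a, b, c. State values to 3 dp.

a = 2.943, b = -0.787, c = -0.851

Normal-equation sums: Σu^2·u^2 = 8451, Σu^2·u = 1195, Σu^2 = 183, Σu·u = 183, Σu = 25, Σ1 = 7.
Moment sums: Σu^2·w = 23778, Σu·w = 3352, Σw = 513.
MᵀM·[a, b, c]ᵀ = Mᵀw becomes [[8451, 1195, 183]; [1195, 183, 25]; [183, 25, 7]]·[a, b, c]ᵀ = [23778, 3352, 513]ᵀ.
Row-reducing yields a = 520153/176722, b = -139077/176722, c = -5784/6797.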